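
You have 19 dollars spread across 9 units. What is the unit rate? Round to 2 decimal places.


Total dollars = 19
Number of units = 9
Unit rate = 19 / 9
= 2.11 dollars per unit

2.11


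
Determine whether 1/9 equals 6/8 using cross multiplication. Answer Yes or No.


Cross multiply to check 1/9 = 6/8
Left cross product: 1 * 8 = 8
Right cross product: 9 * 6 = 54
8 != 54
Not equal, so proportions differ => No

No


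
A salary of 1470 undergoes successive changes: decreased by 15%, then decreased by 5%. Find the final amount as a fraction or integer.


Start: 1470
Step 1: decrease by 15% => multiply by 85/100
  1470 * 85/100 = 2499/2
Step 2: decrease by 5% => multiply by 95/100
  2499/2 * 95/100 = 47481/40
Final value = 47481/40

47481/40


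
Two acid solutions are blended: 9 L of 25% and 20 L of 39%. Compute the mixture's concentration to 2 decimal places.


Solute in mixture 1 = 25% of 9 L = 9*25/100 = 9/4 L
Solute in mixture 2 = 39% of 20 L = 20*39/100 = 39/5 L
Total solute = 9/4 + 39/5 = 201/20 L
Total volume = 9 + 20 = 29 L
Final concentration = 201/20/29 * 100 = 34.66%

34.66


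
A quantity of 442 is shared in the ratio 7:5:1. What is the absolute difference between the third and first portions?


Total parts = 7 + 5 + 1 = 13
Value per part = 442 / 13 = 34
Shares: 7*34=238, 5*34=170, 1*34=34
Third share = 34, first share = 238
Difference = |34 - 238| = 204

204


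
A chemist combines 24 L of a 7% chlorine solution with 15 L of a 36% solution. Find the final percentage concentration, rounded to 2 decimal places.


Solute in mixture 1 = 7% of 24 L = 24*7/100 = 42/25 L
Solute in mixture 2 = 36% of 15 L = 15*36/100 = 27/5 L
Total solute = 42/25 + 27/5 = 177/25 L
Total volume = 24 + 15 = 39 L
Final concentration = 177/25/39 * 100 = 18.15%

18.15


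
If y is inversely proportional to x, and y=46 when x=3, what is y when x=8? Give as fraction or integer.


Inverse proportion: y = k/x
Find k: k = 3 * 46 = 138
Compute y at x=8: y = 138/8
y = 69/4

69/4


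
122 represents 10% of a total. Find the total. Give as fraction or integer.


Given: 122 is 10% of the whole
Set up: 122 = 10/100 * whole
whole = 122 * 100 / 10
whole = 12200 / 10
whole = 1220

1220


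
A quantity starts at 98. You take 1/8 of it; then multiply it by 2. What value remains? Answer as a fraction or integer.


Start with 98.
Step 1: Take 1/8: 98 * 1/8 = 49/4
Step 2: Multiply by 2: 49/4 * 2 = 49/2
Final result = 49/2

49/2


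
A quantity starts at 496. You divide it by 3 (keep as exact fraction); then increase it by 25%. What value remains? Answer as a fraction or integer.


Start with 496.
Step 1: Divide by 3: 496 / 3 = 496/3
Step 2: Increase by 25%: 496/3 * 125/100 = 620/3
Final result = 620/3

620/3


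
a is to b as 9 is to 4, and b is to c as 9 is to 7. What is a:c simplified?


Given a:b = 9:4 and b:c = 9:7
Make b consistent. Multiply first ratio by 9: a:b = 81:36
Multiply second ratio by 4: b:c = 36:28
Now b = 36 in both, so a:b:c = 81:36:28
Therefore a:c = 81:28
Simplify by GCD: a:c = 81:28

81:28


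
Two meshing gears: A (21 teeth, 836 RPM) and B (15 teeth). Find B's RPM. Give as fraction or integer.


Gear ratio: teeth_A * RPM_A = teeth_B * RPM_B
21 * 836 = 15 * RPM_B
17556 = 15 * RPM_B
RPM_B = 17556 / 15
RPM_B = 5852/5

5852/5


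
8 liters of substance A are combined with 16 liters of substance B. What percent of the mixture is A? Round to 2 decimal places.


Volume of A = 8 L
Volume of B = 16 L
Total volume = 8 + 16 = 24 L
Percentage of A = (8/24) * 100
= 33.33%

33.33


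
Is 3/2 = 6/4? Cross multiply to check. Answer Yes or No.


Cross multiply to check 3/2 = 6/4
Left cross product: 3 * 4 = 12
Right cross product: 2 * 6 = 12
12 = 12
Equal, so proportions match => Yes

Yes


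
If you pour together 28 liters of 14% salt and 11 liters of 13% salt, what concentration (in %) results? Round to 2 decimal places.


Solute in mixture 1 = 14% of 28 L = 28*14/100 = 98/25 L
Solute in mixture 2 = 13% of 11 L = 11*13/100 = 143/100 L
Total solute = 98/25 + 143/100 = 107/20 L
Total volume = 28 + 11 = 39 L
Final concentration = 107/20/39 * 100 = 13.72%

13.72


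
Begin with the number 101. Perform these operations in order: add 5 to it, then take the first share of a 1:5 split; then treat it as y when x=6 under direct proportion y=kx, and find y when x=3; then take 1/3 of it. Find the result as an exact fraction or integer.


Start with 101.
Step 1: Add 5: 101+5=106; split 1:5 first = 106*1/6 = 53/3
Step 2: Direct prop: k = (53/3)/6; new y = k*3 = 53/3*3/6 = 53/6
Step 3: Take 1/3: 53/6 * 1/3 = 53/18
Final result = 53/18

53/18


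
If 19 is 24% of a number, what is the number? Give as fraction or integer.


Given: 19 is 24% of the whole
Set up: 19 = 24/100 * whole
whole = 19 * 100 / 24
whole = 1900 / 24
whole = 475/6

475/6


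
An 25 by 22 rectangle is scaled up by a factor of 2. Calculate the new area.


Original dimensions: 25 x 22
Enlargement factor = 2
New width = 25 * 2 = 50
New height = 22 * 2 = 44
New area = 50 * 44 = 2200

2200


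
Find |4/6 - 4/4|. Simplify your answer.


Simplify: 4/6 = 2/3 and 4/4 = 1
Find common denominator: LCD = 3
Convert: 2/3 and 3/3
Difference = |2 - 3|/3 = 1/3
Simplified = 1/3

1/3


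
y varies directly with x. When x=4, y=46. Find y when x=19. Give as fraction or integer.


Direct proportion: y = kx
Find k: k = 46/4 = 23/2
Compute y at x=19: y = 23/2 * 19
y = 437/2

437/2


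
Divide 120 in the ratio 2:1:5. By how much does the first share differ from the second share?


Total parts = 2 + 1 + 5 = 8
Value per part = 120 / 8 = 15
Shares: 2*15=30, 1*15=15, 5*15=75
First share = 30, second share = 15
Difference = |30 - 15| = 15

15


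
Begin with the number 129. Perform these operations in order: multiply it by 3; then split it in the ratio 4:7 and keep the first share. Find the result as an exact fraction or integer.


Start with 129.
Step 1: Multiply by 3: 129 * 3 = 387
Step 2: Split 4:7, first share = 387 * 4/11 = 1548/11
Final result = 1548/11

1548/11


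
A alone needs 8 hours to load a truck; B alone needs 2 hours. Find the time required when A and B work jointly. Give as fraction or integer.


Rate of A = 1/8 job per hour
Rate of B = 1/2 job per hour
Combined rate = 1/8 + 1/2
Find common denominator: (2 + 8)/(8*2) = 10/16
Combined rate = 5/8 job per hour
Time together = 1 / (5/8) = 8/5 hours

8/5


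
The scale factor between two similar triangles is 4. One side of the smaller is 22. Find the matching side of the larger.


Similar triangles have proportional sides
Scale factor = 4
Smaller side = 22
Corresponding larger side = 22 * 4
= 88

88


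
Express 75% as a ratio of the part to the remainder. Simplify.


Part = 75%, Remainder = 25%
Ratio = 75:25
GCD(75, 25) = 25
Simplify: 3:1 = 3:1

3:1


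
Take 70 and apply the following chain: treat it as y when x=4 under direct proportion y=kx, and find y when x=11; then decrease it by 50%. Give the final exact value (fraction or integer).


Start with 70.
Step 1: Direct prop: k = (70)/4; new y = k*11 = 70*11/4 = 385/2
Step 2: Decrease by 50%: 385/2 * 50/100 = 385/4
Final result = 385/4

385/4


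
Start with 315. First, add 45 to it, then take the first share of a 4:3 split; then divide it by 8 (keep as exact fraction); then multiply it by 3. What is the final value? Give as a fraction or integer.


Start with 315.
Step 1: Add 45: 315+45=360; split 4:3 first = 360*4/7 = 1440/7
Step 2: Divide by 8: 1440/7 / 8 = 180/7
Step 3: Multiply by 3: 180/7 * 3 = 540/7
Final result = 540/7

540/7


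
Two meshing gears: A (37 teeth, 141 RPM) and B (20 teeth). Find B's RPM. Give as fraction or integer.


Gear ratio: teeth_A * RPM_A = teeth_B * RPM_B
37 * 141 = 20 * RPM_B
5217 = 20 * RPM_B
RPM_B = 5217 / 20
RPM_B = 5217/20

5217/20


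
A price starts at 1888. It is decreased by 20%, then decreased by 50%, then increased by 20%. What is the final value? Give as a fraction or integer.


Start: 1888
Step 1: decrease by 20% => multiply by 80/100
  1888 * 80/100 = 7552/5
Step 2: decrease by 50% => multiply by 50/100
  7552/5 * 50/100 = 3776/5
Step 3: increase by 20% => multiply by 120/100
  3776/5 * 120/100 = 22656/25
Final value = 22656/25

22656/25


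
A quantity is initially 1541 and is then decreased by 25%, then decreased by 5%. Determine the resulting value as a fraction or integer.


Start: 1541
Step 1: decrease by 25% => multiply by 75/100
  1541 * 75/100 = 4623/4
Step 2: decrease by 5% => multiply by 95/100
  4623/4 * 95/100 = 87837/80
Final value = 87837/80

87837/80


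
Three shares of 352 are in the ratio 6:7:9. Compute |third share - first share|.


Total parts = 6 + 7 + 9 = 22
Value per part = 352 / 22 = 16
Shares: 6*16=96, 7*16=112, 9*16=144
Third share = 144, first share = 96
Difference = |144 - 96| = 48

48


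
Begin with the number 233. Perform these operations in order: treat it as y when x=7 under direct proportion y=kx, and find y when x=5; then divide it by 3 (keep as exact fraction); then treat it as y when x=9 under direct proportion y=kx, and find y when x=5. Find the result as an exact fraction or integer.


Start with 233.
Step 1: Direct prop: k = (233)/7; new y = k*5 = 233*5/7 = 1165/7
Step 2: Divide by 3: 1165/7 / 3 = 1165/21
Step 3: Direct prop: k = (1165/21)/9; new y = k*5 = 1165/21*5/9 = 5825/189
Final result = 5825/189

5825/189


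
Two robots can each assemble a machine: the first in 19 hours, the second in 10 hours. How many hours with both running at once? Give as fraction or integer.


Rate of A = 1/19 job per hour
Rate of B = 1/10 job per hour
Combined rate = 1/19 + 1/10
Find common denominator: (10 + 19)/(19*10) = 29/190
Combined rate = 29/190 job per hour
Time together = 1 / (29/190) = 190/29 hours

190/29


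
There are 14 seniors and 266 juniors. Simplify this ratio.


Find GCD(14, 266)
GCD = 14
Divide both by 14: 14/14 = 1, 266/14 = 19
Simplified ratio = 1:19

1:19


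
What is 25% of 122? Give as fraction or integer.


Compute 25% of 122
Convert percentage: 25% = 25/100
Multiply: 122 * 25/100
= 3050/100
= 61/2

61/2


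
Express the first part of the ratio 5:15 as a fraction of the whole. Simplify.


Total parts = 5 + 15 = 20
First part fraction = 5/20
Simplify: 5/20 = 1/4

1/4


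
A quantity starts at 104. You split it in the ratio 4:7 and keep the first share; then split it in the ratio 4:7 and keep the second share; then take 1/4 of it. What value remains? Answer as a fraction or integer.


Start with 104.
Step 1: Split 4:7, first share = 104 * 4/11 = 416/11
Step 2: Split 4:7, second share = 416/11 * 7/11 = 2912/121
Step 3: Take 1/4: 2912/121 * 1/4 = 728/121
Final result = 728/121

728/121


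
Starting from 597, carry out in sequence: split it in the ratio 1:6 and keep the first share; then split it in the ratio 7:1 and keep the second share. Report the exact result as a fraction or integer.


Start with 597.
Step 1: Split 1:6, first share = 597 * 1/7 = 597/7
Step 2: Split 7:1, second share = 597/7 * 1/8 = 597/56
Final result = 597/56

597/56


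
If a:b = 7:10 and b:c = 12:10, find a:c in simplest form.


Given a:b = 7:10 and b:c = 12:10
Make b consistent. Multiply first ratio by 12: a:b = 84:120
Multiply second ratio by 10: b:c = 120:100
Now b = 120 in both, so a:b:c = 84:120:100
Therefore a:c = 84:100
Simplify by GCD: a:c = 21:25

21:25


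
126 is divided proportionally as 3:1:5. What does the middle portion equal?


Ratio = 3:1:5
Total parts = 3 + 1 + 5 = 9
Value per part = 126 / 9 = 14
First share = 3 * 14 = 42
Middle share = 1 * 14 = 14
Third share = 5 * 14 = 70

14


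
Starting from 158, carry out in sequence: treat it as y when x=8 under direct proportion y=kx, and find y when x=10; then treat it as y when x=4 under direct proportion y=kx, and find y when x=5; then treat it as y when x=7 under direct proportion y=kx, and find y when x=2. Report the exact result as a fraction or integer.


Start with 158.
Step 1: Direct prop: k = (158)/8; new y = k*10 = 158*10/8 = 395/2
Step 2: Direct prop: k = (395/2)/4; new y = k*5 = 395/2*5/4 = 1975/8
Step 3: Direct prop: k = (1975/8)/7; new y = k*2 = 1975/8*2/7 = 1975/28
Final result = 1975/28

1975/28


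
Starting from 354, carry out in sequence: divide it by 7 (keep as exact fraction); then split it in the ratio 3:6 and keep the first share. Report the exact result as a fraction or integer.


Start with 354.
Step 1: Divide by 7: 354 / 7 = 354/7
Step 2: Split 3:6, first share = 354/7 * 3/9 = 118/7
Final result = 118/7

118/7


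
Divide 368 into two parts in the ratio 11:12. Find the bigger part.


Total parts = 11 + 12 = 23
Value per part = 368 / 23 = 16
First share = 11 * 16 = 176
Second share = 12 * 16 = 192
Larger share = 192

192


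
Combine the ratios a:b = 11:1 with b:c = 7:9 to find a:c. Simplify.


Given a:b = 11:1 and b:c = 7:9
Make b consistent. Multiply first ratio by 7: a:b = 77:7
Multiply second ratio by 1: b:c = 7:9
Now b = 7 in both, so a:b:c = 77:7:9
Therefore a:c = 77:9
Simplify by GCD: a:c = 77:9

77:9


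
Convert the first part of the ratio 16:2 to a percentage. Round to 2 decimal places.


Total parts = 16 + 2 = 18
First part fraction = 16/18
Percentage = (16/18) * 100
= 0.888889 * 100
= 88.89%

88.89


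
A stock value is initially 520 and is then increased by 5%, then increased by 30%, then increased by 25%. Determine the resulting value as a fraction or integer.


Start: 520
Step 1: increase by 5% => multiply by 105/100
  520 * 105/100 = 546
Step 2: increase by 30% => multiply by 130/100
  546 * 130/100 = 3549/5
Step 3: increase by 25% => multiply by 125/100
  3549/5 * 125/100 = 3549/4
Final value = 3549/4

3549/4


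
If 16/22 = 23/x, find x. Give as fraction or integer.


Setting up: 16/22 = 23/x
Cross multiply: 16 * x = 22 * 23
16x = 506
x = 506/16
x = 253/8

253/8


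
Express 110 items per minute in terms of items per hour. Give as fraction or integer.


Converting from per minute to per hour
Rate = 110 items per minute
Multiply by 60: 110 * 60
= 6600 items per hour

6600


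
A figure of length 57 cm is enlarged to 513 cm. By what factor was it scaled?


Original length = 57 cm
Scaled length = 513 cm
Scale factor = 513 / 57
= 9

9


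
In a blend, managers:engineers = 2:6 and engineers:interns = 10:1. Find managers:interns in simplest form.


Given a:b = 2:6 and b:c = 10:1
Make b consistent. Multiply first ratio by 10: a:b = 20:60
Multiply second ratio by 6: b:c = 60:6
Now b = 60 in both, so a:b:c = 20:60:6
Therefore a:c = 20:6
Simplify by GCD: a:c = 10:3

10:3


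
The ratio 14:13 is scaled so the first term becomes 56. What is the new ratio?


Original ratio: 14:13
First term target: 56
Scale factor = 56 / 14 = 4
Multiply second term: 13 * 4 = 52
Equivalent ratio = 56:52

56:52


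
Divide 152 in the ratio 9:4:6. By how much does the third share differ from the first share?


Total parts = 9 + 4 + 6 = 19
Value per part = 152 / 19 = 8
Shares: 9*8=72, 4*8=32, 6*8=48
Third share = 48, first share = 72
Difference = |48 - 72| = 24

24


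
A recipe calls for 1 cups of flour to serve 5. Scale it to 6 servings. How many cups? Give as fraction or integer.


Original: 1 cups for 5 servings
Target servings = 6
Scaling factor = 6/5
New amount = 1 * 6/5
= 6/5
= 6/5 cups

6/5


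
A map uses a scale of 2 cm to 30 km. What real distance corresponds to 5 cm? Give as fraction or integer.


Map scale: 2 cm = 30 km
Measured distance on map = 5 cm
Set up proportion: 5 * 30 / 2
= 150 / 2
= 75 km

75


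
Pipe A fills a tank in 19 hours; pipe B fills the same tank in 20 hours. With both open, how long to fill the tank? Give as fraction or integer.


Rate of A = 1/19 job per hour
Rate of B = 1/20 job per hour
Combined rate = 1/19 + 1/20
Find common denominator: (20 + 19)/(19*20) = 39/380
Combined rate = 39/380 job per hour
Time together = 1 / (39/380) = 380/39 hours

380/39


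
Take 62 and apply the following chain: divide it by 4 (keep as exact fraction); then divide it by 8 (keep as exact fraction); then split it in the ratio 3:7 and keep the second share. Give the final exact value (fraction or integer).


Start with 62.
Step 1: Divide by 4: 62 / 4 = 31/2
Step 2: Divide by 8: 31/2 / 8 = 31/16
Step 3: Split 3:7, second share = 31/16 * 7/10 = 217/160
Final result = 217/160

217/160


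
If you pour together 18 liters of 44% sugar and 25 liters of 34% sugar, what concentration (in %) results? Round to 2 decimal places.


Solute in mixture 1 = 44% of 18 L = 18*44/100 = 198/25 L
Solute in mixture 2 = 34% of 25 L = 25*34/100 = 17/2 L
Total solute = 198/25 + 17/2 = 821/50 L
Total volume = 18 + 25 = 43 L
Final concentration = 821/50/43 * 100 = 38.19%

38.19


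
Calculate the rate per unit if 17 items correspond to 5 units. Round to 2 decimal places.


Total items = 17
Number of units = 5
Unit rate = 17 / 5
= 3.40 items per unit

3.40


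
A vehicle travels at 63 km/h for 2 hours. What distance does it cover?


Using distance = speed * time
Speed = 63 km/h
Time = 2 hours
Distance = 63 * 2
= 126 km

126


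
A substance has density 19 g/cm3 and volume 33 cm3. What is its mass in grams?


Using mass = density * volume
Density = 19 g/cm3
Volume = 33 cm3
Mass = 19 * 33
= 627 g

627


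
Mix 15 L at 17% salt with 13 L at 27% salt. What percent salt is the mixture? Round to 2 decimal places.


Solute in mixture 1 = 17% of 15 L = 15*17/100 = 51/20 L
Solute in mixture 2 = 27% of 13 L = 13*27/100 = 351/100 L
Total solute = 51/20 + 351/100 = 303/50 L
Total volume = 15 + 13 = 28 L
Final concentration = 303/50/28 * 100 = 21.64%

21.64


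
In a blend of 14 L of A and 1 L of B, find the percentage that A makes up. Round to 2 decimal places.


Volume of A = 14 L
Volume of B = 1 L
Total volume = 14 + 1 = 15 L
Percentage of A = (14/15) * 100
= 93.33%

93.33


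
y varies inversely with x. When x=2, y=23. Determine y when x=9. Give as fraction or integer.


Inverse proportion: y = k/x
Find k: k = 2 * 23 = 46
Compute y at x=9: y = 46/9
y = 46/9

46/9


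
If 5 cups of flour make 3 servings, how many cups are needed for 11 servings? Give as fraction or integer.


Original: 5 cups for 3 servings
Target servings = 11
Scaling factor = 11/3
New amount = 5 * 11/3
= 55/3
= 55/3 cups

55/3


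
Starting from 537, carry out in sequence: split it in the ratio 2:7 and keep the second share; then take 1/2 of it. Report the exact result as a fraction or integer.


Start with 537.
Step 1: Split 2:7, second share = 537 * 7/9 = 1253/3
Step 2: Take 1/2: 1253/3 * 1/2 = 1253/6
Final result = 1253/6

1253/6


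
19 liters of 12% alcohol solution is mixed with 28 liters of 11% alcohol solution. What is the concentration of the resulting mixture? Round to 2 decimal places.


Solute in mixture 1 = 12% of 19 L = 19*12/100 = 57/25 L
Solute in mixture 2 = 11% of 28 L = 28*11/100 = 77/25 L
Total solute = 57/25 + 77/25 = 134/25 L
Total volume = 19 + 28 = 47 L
Final concentration = 134/25/47 * 100 = 11.40%

11.40


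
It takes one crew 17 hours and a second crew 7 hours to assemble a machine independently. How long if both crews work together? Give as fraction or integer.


Rate of A = 1/17 job per hour
Rate of B = 1/7 job per hour
Combined rate = 1/17 + 1/7
Find common denominator: (7 + 17)/(17*7) = 24/119
Combined rate = 24/119 job per hour
Time together = 1 / (24/119) = 119/24 hours

119/24


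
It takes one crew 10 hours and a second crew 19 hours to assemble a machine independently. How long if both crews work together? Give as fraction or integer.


Rate of A = 1/10 job per hour
Rate of B = 1/19 job per hour
Combined rate = 1/10 + 1/19
Find common denominator: (19 + 10)/(10*19) = 29/190
Combined rate = 29/190 job per hour
Time together = 1 / (29/190) = 190/29 hours

190/29


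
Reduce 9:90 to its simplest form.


Find GCD(9, 90)
GCD = 9
Divide both by 9: 9/9 = 1, 90/9 = 10
Simplified ratio = 1:10

1:10


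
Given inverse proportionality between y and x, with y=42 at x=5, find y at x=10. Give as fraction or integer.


Inverse proportion: y = k/x
Find k: k = 5 * 42 = 210
Compute y at x=10: y = 210/10
y = 21

21


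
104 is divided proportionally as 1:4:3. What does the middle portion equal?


Ratio = 1:4:3
Total parts = 1 + 4 + 3 = 8
Value per part = 104 / 8 = 13
First share = 1 * 13 = 13
Middle share = 4 * 13 = 52
Third share = 3 * 13 = 39

52


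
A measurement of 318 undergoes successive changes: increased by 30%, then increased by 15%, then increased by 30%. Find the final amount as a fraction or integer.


Start: 318
Step 1: increase by 30% => multiply by 130/100
  318 * 130/100 = 2067/5
Step 2: increase by 15% => multiply by 115/100
  2067/5 * 115/100 = 47541/100
Step 3: increase by 30% => multiply by 130/100
  47541/100 * 130/100 = 618033/1000
Final value = 618033/1000

618033/1000


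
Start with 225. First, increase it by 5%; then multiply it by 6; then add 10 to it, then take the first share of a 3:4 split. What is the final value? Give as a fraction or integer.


Start with 225.
Step 1: Increase by 5%: 225 * 105/100 = 945/4
Step 2: Multiply by 6: 945/4 * 6 = 2835/2
Step 3: Add 10: 2835/2+10=2855/2; split 3:4 first = 2855/2*3/7 = 8565/14
Final result = 8565/14

8565/14


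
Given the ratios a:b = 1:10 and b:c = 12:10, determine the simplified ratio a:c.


Given a:b = 1:10 and b:c = 12:10
Make b consistent. Multiply first ratio by 12: a:b = 12:120
Multiply second ratio by 10: b:c = 120:100
Now b = 120 in both, so a:b:c = 12:120:100
Therefore a:c = 12:100
Simplify by GCD: a:c = 3:25

3:25


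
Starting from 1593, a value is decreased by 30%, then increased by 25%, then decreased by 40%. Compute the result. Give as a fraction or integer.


Start: 1593
Step 1: decrease by 30% => multiply by 70/100
  1593 * 70/100 = 11151/10
Step 2: increase by 25% => multiply by 125/100
  11151/10 * 125/100 = 11151/8
Step 3: decrease by 40% => multiply by 60/100
  11151/8 * 60/100 = 33453/40
Final value = 33453/40

33453/40


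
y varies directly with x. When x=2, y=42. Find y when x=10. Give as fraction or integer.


Direct proportion: y = kx
Find k: k = 42/2 = 21
Compute y at x=10: y = 21 * 10
y = 210

210


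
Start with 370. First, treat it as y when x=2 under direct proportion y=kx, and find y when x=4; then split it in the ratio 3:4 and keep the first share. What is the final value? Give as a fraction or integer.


Start with 370.
Step 1: Direct prop: k = (370)/2; new y = k*4 = 370*4/2 = 740
Step 2: Split 3:4, first share = 740 * 3/7 = 2220/7
Final result = 2220/7

2220/7


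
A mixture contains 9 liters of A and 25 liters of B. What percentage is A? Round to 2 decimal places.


Volume of A = 9 L
Volume of B = 25 L
Total volume = 9 + 25 = 34 L
Percentage of A = (9/34) * 100
= 26.47%

26.47


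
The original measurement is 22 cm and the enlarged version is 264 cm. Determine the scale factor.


Original length = 22 cm
Scaled length = 264 cm
Scale factor = 264 / 22
= 12

12


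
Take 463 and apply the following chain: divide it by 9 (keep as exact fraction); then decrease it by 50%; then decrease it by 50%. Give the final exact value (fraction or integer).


Start with 463.
Step 1: Divide by 9: 463 / 9 = 463/9
Step 2: Decrease by 50%: 463/9 * 50/100 = 463/18
Step 3: Decrease by 50%: 463/18 * 50/100 = 463/36
Final result = 463/36

463/36


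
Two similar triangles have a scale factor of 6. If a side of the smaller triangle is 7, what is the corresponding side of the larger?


Similar triangles have proportional sides
Scale factor = 6
Smaller side = 7
Corresponding larger side = 7 * 6
= 42

42


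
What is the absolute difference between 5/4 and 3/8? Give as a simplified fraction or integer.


Simplify: 5/4 = 5/4 and 3/8 = 3/8
Find common denominator: LCD = 8
Convert: 10/8 and 3/8
Difference = |10 - 3|/8 = 7/8
Simplified = 7/8

7/8


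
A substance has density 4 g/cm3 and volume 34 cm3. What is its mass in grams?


Using mass = density * volume
Density = 4 g/cm3
Volume = 34 cm3
Mass = 4 * 34
= 136 g

136


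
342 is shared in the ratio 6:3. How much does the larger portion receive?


Total parts = 6 + 3 = 9
Value per part = 342 / 9 = 38
First share = 6 * 38 = 228
Second share = 3 * 38 = 114
Larger share = 228

228


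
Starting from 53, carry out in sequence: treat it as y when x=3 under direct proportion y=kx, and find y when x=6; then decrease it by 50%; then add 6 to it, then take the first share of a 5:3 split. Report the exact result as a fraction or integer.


Start with 53.
Step 1: Direct prop: k = (53)/3; new y = k*6 = 53*6/3 = 106
Step 2: Decrease by 50%: 106 * 50/100 = 53
Step 3: Add 6: 53+6=59; split 5:3 first = 59*5/8 = 295/8
Final result = 295/8

295/8


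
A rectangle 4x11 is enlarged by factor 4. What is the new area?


Original dimensions: 4 x 11
Enlargement factor = 4
New width = 4 * 4 = 16
New height = 11 * 4 = 44
New area = 16 * 44 = 704

704


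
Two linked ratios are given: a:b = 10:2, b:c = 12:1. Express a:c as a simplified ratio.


Given a:b = 10:2 and b:c = 12:1
Make b consistent. Multiply first ratio by 12: a:b = 120:24
Multiply second ratio by 2: b:c = 24:2
Now b = 24 in both, so a:b:c = 120:24:2
Therefore a:c = 120:2
Simplify by GCD: a:c = 60:1

60:1


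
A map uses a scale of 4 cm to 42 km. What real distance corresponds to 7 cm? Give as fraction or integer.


Map scale: 4 cm = 42 km
Measured distance on map = 7 cm
Set up proportion: 7 * 42 / 4
= 294 / 4
= 147/2 km

147/2


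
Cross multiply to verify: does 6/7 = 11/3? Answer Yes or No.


Cross multiply to check 6/7 = 11/3
Left cross product: 6 * 3 = 18
Right cross product: 7 * 11 = 77
18 != 77
Not equal, so proportions differ => No

No


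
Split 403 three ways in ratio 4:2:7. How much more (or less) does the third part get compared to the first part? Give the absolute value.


Total parts = 4 + 2 + 7 = 13
Value per part = 403 / 13 = 31
Shares: 4*31=124, 2*31=62, 7*31=217
Third share = 217, first share = 124
Difference = |217 - 124| = 93

93


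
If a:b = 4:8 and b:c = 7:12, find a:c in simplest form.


Given a:b = 4:8 and b:c = 7:12
Make b consistent. Multiply first ratio by 7: a:b = 28:56
Multiply second ratio by 8: b:c = 56:96
Now b = 56 in both, so a:b:c = 28:56:96
Therefore a:c = 28:96
Simplify by GCD: a:c = 7:24

7:24


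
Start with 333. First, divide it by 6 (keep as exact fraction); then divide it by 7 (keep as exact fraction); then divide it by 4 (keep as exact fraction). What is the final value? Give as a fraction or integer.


Start with 333.
Step 1: Divide by 6: 333 / 6 = 111/2
Step 2: Divide by 7: 111/2 / 7 = 111/14
Step 3: Divide by 4: 111/14 / 4 = 111/56
Final result = 111/56

111/56


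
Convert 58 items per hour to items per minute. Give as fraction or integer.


Converting from per hour to per minute
Rate = 58 items per hour
Divide by 60: 58/60
= 29/30 items per minute

29/30


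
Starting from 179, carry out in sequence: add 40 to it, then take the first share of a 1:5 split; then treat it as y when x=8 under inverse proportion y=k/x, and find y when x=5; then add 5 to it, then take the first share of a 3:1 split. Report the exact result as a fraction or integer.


Start with 179.
Step 1: Add 40: 179+40=219; split 1:5 first = 219*1/6 = 73/2
Step 2: Inverse prop: k = (73/2)*8; new y = k/5 = 73/2*8/5 = 292/5
Step 3: Add 5: 292/5+5=317/5; split 3:1 first = 317/5*3/4 = 951/20
Final result = 951/20

951/20


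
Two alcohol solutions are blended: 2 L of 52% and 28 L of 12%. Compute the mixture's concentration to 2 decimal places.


Solute in mixture 1 = 52% of 2 L = 2*52/100 = 26/25 L
Solute in mixture 2 = 12% of 28 L = 28*12/100 = 84/25 L
Total solute = 26/25 + 84/25 = 22/5 L
Total volume = 2 + 28 = 30 L
Final concentration = 22/5/30 * 100 = 14.67%

14.67


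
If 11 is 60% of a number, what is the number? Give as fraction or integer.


Given: 11 is 60% of the whole
Set up: 11 = 60/100 * whole
whole = 11 * 100 / 60
whole = 1100 / 60
whole = 55/3

55/3


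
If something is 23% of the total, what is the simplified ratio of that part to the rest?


Part = 23%, Remainder = 77%
Ratio = 23:77
GCD(23, 77) = 1
Simplify: 23:77 = 23:77

23:77


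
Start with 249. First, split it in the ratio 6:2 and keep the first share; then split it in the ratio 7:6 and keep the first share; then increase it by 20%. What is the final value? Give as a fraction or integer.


Start with 249.
Step 1: Split 6:2, first share = 249 * 6/8 = 747/4
Step 2: Split 7:6, first share = 747/4 * 7/13 = 5229/52
Step 3: Increase by 20%: 5229/52 * 120/100 = 15687/130
Final result = 15687/130

15687/130


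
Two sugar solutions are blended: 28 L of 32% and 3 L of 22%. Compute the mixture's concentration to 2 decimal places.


Solute in mixture 1 = 32% of 28 L = 28*32/100 = 224/25 L
Solute in mixture 2 = 22% of 3 L = 3*22/100 = 33/50 L
Total solute = 224/25 + 33/50 = 481/50 L
Total volume = 28 + 3 = 31 L
Final concentration = 481/50/31 * 100 = 31.03%

31.03


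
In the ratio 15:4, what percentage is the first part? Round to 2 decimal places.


Total parts = 15 + 4 = 19
First part fraction = 15/19
Percentage = (15/19) * 100
= 0.789474 * 100
= 78.95%

78.95


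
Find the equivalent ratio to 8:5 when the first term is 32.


Original ratio: 8:5
First term target: 32
Scale factor = 32 / 8 = 4
Multiply second term: 5 * 4 = 20
Equivalent ratio = 32:20

32:20


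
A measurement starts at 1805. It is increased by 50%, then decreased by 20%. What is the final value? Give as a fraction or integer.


Start: 1805
Step 1: increase by 50% => multiply by 150/100
  1805 * 150/100 = 5415/2
Step 2: decrease by 20% => multiply by 80/100
  5415/2 * 80/100 = 2166
Final value = 2166

2166


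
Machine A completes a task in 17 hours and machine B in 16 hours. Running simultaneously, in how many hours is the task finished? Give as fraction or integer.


Rate of A = 1/17 job per hour
Rate of B = 1/16 job per hour
Combined rate = 1/17 + 1/16
Find common denominator: (16 + 17)/(17*16) = 33/272
Combined rate = 33/272 job per hour
Time together = 1 / (33/272) = 272/33 hours

272/33


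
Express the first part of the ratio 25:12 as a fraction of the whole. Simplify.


Total parts = 25 + 12 = 37
First part fraction = 25/37
Simplify: 25/37 = 25/37

25/37


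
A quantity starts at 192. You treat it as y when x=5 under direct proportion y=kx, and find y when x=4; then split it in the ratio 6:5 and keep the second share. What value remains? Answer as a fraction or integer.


Start with 192.
Step 1: Direct prop: k = (192)/5; new y = k*4 = 192*4/5 = 768/5
Step 2: Split 6:5, second share = 768/5 * 5/11 = 768/11
Final result = 768/11

768/11


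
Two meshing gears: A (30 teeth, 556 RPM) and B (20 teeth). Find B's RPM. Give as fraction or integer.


Gear ratio: teeth_A * RPM_A = teeth_B * RPM_B
30 * 556 = 20 * RPM_B
16680 = 20 * RPM_B
RPM_B = 16680 / 20
RPM_B = 834

834


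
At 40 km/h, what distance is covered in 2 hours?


Using distance = speed * time
Speed = 40 km/h
Time = 2 hours
Distance = 40 * 2
= 80 km

80


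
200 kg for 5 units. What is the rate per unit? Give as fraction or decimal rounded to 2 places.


Total kg = 200
Number of units = 5
Unit rate = 200 / 5
= 40 kg per unit

40


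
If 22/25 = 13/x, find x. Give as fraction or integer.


Setting up: 22/25 = 13/x
Cross multiply: 22 * x = 25 * 13
22x = 325
x = 325/22
x = 325/22

325/22


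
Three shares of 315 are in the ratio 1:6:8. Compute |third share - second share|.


Total parts = 1 + 6 + 8 = 15
Value per part = 315 / 15 = 21
Shares: 1*21=21, 6*21=126, 8*21=168
Third share = 168, second share = 126
Difference = |168 - 126| = 42

42


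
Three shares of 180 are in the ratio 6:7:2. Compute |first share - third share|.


Total parts = 6 + 7 + 2 = 15
Value per part = 180 / 15 = 12
Shares: 6*12=72, 7*12=84, 2*12=24
First share = 72, third share = 24
Difference = |72 - 24| = 48

48


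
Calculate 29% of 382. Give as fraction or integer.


Compute 29% of 382
Convert percentage: 29% = 29/100
Multiply: 382 * 29/100
= 11078/100
= 5539/50

5539/50


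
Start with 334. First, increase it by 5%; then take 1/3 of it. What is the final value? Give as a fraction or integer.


Start with 334.
Step 1: Increase by 5%: 334 * 105/100 = 3507/10
Step 2: Take 1/3: 3507/10 * 1/3 = 1169/10
Final result = 1169/10

1169/10


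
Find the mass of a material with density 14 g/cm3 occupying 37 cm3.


Using mass = density * volume
Density = 14 g/cm3
Volume = 37 cm3
Mass = 14 * 37
= 518 g

518


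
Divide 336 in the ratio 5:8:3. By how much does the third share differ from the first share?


Total parts = 5 + 8 + 3 = 16
Value per part = 336 / 16 = 21
Shares: 5*21=105, 8*21=168, 3*21=63
Third share = 63, first share = 105
Difference = |63 - 105| = 42

42


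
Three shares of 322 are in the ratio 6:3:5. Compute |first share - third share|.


Total parts = 6 + 3 + 5 = 14
Value per part = 322 / 14 = 23
Shares: 6*23=138, 3*23=69, 5*23=115
First share = 138, third share = 115
Difference = |138 - 115| = 23

23


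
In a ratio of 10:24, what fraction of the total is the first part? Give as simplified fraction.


Total parts = 10 + 24 = 34
First part fraction = 10/34
Simplify: 10/34 = 5/17

5/17


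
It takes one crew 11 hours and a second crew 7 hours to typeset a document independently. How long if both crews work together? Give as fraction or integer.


Rate of A = 1/11 job per hour
Rate of B = 1/7 job per hour
Combined rate = 1/11 + 1/7
Find common denominator: (7 + 11)/(11*7) = 18/77
Combined rate = 18/77 job per hour
Time together = 1 / (18/77) = 77/18 hours

77/18


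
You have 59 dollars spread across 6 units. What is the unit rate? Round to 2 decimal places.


Total dollars = 59
Number of units = 6
Unit rate = 59 / 6
= 9.83 dollars per unit

9.83


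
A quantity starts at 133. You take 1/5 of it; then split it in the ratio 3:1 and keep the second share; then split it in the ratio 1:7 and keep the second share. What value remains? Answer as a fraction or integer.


Start with 133.
Step 1: Take 1/5: 133 * 1/5 = 133/5
Step 2: Split 3:1, second share = 133/5 * 1/4 = 133/20
Step 3: Split 1:7, second share = 133/20 * 7/8 = 931/160
Final result = 931/160

931/160


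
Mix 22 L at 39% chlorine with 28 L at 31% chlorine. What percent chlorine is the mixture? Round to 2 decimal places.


Solute in mixture 1 = 39% of 22 L = 22*39/100 = 429/50 L
Solute in mixture 2 = 31% of 28 L = 28*31/100 = 217/25 L
Total solute = 429/50 + 217/25 = 863/50 L
Total volume = 22 + 28 = 50 L
Final concentration = 863/50/50 * 100 = 34.52%

34.52


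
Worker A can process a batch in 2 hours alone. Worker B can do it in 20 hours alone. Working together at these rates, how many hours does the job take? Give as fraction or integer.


Rate of A = 1/2 job per hour
Rate of B = 1/20 job per hour
Combined rate = 1/2 + 1/20
Find common denominator: (20 + 2)/(2*20) = 22/40
Combined rate = 11/20 job per hour
Time together = 1 / (11/20) = 20/11 hours

20/11


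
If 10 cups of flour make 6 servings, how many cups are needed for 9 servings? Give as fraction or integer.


Original: 10 cups for 6 servings
Target servings = 9
Scaling factor = 9/6
New amount = 10 * 9/6
= 90/6
= 15 cups

15


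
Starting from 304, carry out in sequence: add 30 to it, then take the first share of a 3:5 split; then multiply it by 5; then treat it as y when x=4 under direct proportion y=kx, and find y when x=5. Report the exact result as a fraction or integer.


Start with 304.
Step 1: Add 30: 304+30=334; split 3:5 first = 334*3/8 = 501/4
Step 2: Multiply by 5: 501/4 * 5 = 2505/4
Step 3: Direct prop: k = (2505/4)/4; new y = k*5 = 2505/4*5/4 = 12525/16
Final result = 12525/16

12525/16


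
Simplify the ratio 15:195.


Find GCD(15, 195)
GCD = 15
Divide both by 15: 15/15 = 1, 195/15 = 13
Simplified ratio = 1:13

1:13


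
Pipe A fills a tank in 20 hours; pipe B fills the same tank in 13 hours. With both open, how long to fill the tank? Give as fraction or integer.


Rate of A = 1/20 job per hour
Rate of B = 1/13 job per hour
Combined rate = 1/20 + 1/13
Find common denominator: (13 + 20)/(20*13) = 33/260
Combined rate = 33/260 job per hour
Time together = 1 / (33/260) = 260/33 hours

260/33


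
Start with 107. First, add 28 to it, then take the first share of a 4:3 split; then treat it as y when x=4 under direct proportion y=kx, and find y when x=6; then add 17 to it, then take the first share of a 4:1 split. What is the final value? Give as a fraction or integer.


Start with 107.
Step 1: Add 28: 107+28=135; split 4:3 first = 135*4/7 = 540/7
Step 2: Direct prop: k = (540/7)/4; new y = k*6 = 540/7*6/4 = 810/7
Step 3: Add 17: 810/7+17=929/7; split 4:1 first = 929/7*4/5 = 3716/35
Final result = 3716/35

3716/35


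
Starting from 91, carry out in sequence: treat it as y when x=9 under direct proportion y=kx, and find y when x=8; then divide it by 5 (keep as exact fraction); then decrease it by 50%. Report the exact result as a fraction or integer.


Start with 91.
Step 1: Direct prop: k = (91)/9; new y = k*8 = 91*8/9 = 728/9
Step 2: Divide by 5: 728/9 / 5 = 728/45
Step 3: Decrease by 50%: 728/45 * 50/100 = 364/45
Final result = 364/45

364/45


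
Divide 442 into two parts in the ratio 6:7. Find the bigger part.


Total parts = 6 + 7 = 13
Value per part = 442 / 13 = 34
First share = 6 * 34 = 204
Second share = 7 * 34 = 238
Larger share = 238

238


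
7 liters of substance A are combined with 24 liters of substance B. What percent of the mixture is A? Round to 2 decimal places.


Volume of A = 7 L
Volume of B = 24 L
Total volume = 7 + 24 = 31 L
Percentage of A = (7/31) * 100
= 22.58%

22.58


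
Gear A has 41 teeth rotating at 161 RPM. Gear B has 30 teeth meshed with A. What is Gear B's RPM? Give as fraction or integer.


Gear ratio: teeth_A * RPM_A = teeth_B * RPM_B
41 * 161 = 30 * RPM_B
6601 = 30 * RPM_B
RPM_B = 6601 / 30
RPM_B = 6601/30

6601/30


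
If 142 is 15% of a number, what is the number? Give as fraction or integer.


Given: 142 is 15% of the whole
Set up: 142 = 15/100 * whole
whole = 142 * 100 / 15
whole = 14200 / 15
whole = 2840/3

2840/3


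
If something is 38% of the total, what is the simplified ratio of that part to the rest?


Part = 38%, Remainder = 62%
Ratio = 38:62
GCD(38, 62) = 2
Simplify: 19:31 = 19:31

19:31


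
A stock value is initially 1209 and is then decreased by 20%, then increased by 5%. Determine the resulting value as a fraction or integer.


Start: 1209
Step 1: decrease by 20% => multiply by 80/100
  1209 * 80/100 = 4836/5
Step 2: increase by 5% => multiply by 105/100
  4836/5 * 105/100 = 25389/25
Final value = 25389/25

25389/25


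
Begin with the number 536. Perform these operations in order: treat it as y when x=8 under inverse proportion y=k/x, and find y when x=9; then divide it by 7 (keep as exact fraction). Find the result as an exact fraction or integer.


Start with 536.
Step 1: Inverse prop: k = (536)*8; new y = k/9 = 536*8/9 = 4288/9
Step 2: Divide by 7: 4288/9 / 7 = 4288/63
Final result = 4288/63

4288/63


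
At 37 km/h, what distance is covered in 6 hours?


Using distance = speed * time
Speed = 37 km/h
Time = 6 hours
Distance = 37 * 6
= 222 km

222


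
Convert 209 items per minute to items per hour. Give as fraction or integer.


Converting from per minute to per hour
Rate = 209 items per minute
Multiply by 60: 209 * 60
= 12540 items per hour

12540


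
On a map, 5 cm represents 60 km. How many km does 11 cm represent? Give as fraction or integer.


Map scale: 5 cm = 60 km
Measured distance on map = 11 cm
Set up proportion: 11 * 60 / 5
= 660 / 5
= 132 km

132
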